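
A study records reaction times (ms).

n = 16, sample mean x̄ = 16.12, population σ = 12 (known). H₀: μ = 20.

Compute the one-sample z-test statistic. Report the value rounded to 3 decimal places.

test statistic = -1.293

SE = σ/√n = 12/√16 = 3.0000
z = (x̄−μ₀)/SE = (16.12−20)/3.0000 = -1.2933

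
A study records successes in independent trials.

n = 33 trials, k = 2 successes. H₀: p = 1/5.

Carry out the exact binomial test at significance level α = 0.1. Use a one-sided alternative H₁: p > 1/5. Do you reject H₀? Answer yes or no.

Exact binomial: n=33, k=2, p₀=1/5=0.2000
P(X≥2) from Σ C(n,i)·p₀^i·(1−p₀)^(n−i)
p-value (one-sided, H₁ greater) = 0.99414
At α=0.1: p ≥ α → fail to reject H₀

reject H₀: no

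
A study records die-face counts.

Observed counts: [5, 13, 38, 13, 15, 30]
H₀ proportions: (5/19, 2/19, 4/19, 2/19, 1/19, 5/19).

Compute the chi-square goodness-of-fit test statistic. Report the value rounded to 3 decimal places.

n = 114; E_i = n·p_i = [30.00, 12.00, 24.00, 12.00, 6.00, 30.00]
χ² = (5−30.00)²/30.00 + (13−12.00)²/12.00 + (38−24.00)²/24.00 + (13−12.00)²/12.00 + (15−6.00)²/6.00 + (30−30.00)²/30.00 = 42.6667
df = 5

test statistic = 42.667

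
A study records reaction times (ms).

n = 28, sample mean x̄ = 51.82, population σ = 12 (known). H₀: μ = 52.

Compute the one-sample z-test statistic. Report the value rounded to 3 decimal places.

test statistic = -0.079

SE = σ/√n = 12/√28 = 2.2678
z = (x̄−μ₀)/SE = (51.82−52)/2.2678 = -0.0794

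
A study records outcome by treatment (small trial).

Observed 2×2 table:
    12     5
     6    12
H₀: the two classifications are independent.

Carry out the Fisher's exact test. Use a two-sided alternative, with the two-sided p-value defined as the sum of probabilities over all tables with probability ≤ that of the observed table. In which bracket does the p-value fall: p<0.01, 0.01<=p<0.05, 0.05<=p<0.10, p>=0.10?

Margins: r₁=17, r₂=18, c₁=18, c₂=17, n=35
p_obs = C(17,12)·C(18,6)/C(35,18); sum pmf over tables with pmf ≤ p_obs
p-value (two-sided) = 0.04371
→ bracket: 0.01<=p<0.05

p-value bracket: 0.01<=p<0.05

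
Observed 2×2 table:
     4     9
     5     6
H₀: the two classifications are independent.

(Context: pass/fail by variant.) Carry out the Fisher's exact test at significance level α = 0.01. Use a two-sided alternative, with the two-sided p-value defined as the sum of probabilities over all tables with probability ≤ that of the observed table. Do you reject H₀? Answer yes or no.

Margins: r₁=13, r₂=11, c₁=9, c₂=15, n=24
p_obs = C(13,4)·C(11,5)/C(24,9); sum pmf over tables with pmf ≤ p_obs
p-value (two-sided) = 0.67517
At α=0.01: p ≥ α → fail to reject H₀

reject H₀: no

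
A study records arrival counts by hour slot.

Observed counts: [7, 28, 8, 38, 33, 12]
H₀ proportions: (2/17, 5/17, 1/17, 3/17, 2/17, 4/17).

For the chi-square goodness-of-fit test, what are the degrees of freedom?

degrees of freedom = 5

df = k − 1 = 6 − 1 = 5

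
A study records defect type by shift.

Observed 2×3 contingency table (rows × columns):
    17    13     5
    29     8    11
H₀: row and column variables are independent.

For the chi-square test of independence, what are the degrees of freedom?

df = (r−1)(c−1) = (2−1)·(3−1) = 2

degrees of freedom = 2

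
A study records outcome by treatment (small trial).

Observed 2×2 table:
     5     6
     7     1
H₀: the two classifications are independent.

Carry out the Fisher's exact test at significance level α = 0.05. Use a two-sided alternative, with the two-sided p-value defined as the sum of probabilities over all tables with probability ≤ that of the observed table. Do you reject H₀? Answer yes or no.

Margins: r₁=11, r₂=8, c₁=12, c₂=7, n=19
p_obs = C(11,5)·C(8,7)/C(19,12); sum pmf over tables with pmf ≤ p_obs
p-value (two-sided) = 0.14730
At α=0.05: p ≥ α → fail to reject H₀

reject H₀: no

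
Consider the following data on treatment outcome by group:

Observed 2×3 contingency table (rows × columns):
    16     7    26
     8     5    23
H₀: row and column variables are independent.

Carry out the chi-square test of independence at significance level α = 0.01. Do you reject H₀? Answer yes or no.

Row totals [49, 36], col totals [24, 12, 49], n=85
χ² = (16−13.84)²/13.84 + (7−6.92)²/6.92 + (26−28.25)²/28.25 + (8−10.16)²/10.16 + (5−5.08)²/5.08 + (23−20.75)²/20.75 = 1.2241
df = 2
p-value (upper-tail) = 0.54225
At α=0.01: p ≥ α → fail to reject H₀

reject H₀: no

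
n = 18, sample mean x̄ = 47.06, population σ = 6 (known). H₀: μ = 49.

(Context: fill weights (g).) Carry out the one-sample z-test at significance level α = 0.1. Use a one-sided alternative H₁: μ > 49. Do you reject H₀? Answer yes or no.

reject H₀: no

SE = σ/√n = 6/√18 = 1.4142
z = (x̄−μ₀)/SE = (47.06−49)/1.4142 = -1.3718
p-value (one-sided, H₁ greater) = 0.91494
At α=0.1: p ≥ α → fail to reject H₀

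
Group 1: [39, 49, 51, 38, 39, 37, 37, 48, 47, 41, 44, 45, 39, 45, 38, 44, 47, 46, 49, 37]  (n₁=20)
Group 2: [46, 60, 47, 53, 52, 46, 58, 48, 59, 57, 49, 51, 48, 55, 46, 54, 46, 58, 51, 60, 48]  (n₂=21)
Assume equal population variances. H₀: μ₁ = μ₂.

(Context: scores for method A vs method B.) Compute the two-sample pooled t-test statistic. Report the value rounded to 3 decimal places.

x̄₁=43.000, s₁=4.713, n₁=20
x̄₂=52.000, s₂=5.079, n₂=21
s_p² = [19·4.713² + 20·5.079²]/39 = 24.0513
SE = √(s_p²·(1/20+1/21)) = 1.5323
t = (43.000−52.000)/1.5323 = -5.8736
df = 39

test statistic = -5.874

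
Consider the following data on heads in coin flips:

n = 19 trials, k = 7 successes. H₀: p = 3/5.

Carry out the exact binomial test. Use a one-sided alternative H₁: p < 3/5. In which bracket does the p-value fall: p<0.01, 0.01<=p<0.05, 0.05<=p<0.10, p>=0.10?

p-value bracket: 0.01<=p<0.05

Exact binomial: n=19, k=7, p₀=3/5=0.6000
P(X≤7) from Σ C(n,i)·p₀^i·(1−p₀)^(n−i)
p-value (one-sided, H₁ less) = 0.03523
→ bracket: 0.01<=p<0.05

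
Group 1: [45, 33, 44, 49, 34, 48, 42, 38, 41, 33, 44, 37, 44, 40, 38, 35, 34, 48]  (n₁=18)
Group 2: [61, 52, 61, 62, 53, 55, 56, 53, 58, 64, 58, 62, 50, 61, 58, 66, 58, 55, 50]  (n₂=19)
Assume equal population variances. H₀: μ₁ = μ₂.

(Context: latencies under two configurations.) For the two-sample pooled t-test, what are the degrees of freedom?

degrees of freedom = 35

df = n₁ + n₂ − 2 = 18 + 19 − 2 = 35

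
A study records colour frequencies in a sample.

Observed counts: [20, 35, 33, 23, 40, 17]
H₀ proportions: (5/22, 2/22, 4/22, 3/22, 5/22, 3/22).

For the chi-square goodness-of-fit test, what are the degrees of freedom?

df = k − 1 = 6 − 1 = 5

degrees of freedom = 5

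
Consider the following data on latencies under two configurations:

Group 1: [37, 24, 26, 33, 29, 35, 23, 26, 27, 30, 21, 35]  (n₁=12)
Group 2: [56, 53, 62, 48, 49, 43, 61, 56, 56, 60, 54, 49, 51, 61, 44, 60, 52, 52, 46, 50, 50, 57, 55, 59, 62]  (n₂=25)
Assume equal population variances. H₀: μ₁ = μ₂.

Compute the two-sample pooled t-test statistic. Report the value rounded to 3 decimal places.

x̄₁=28.833, s₁=5.219, n₁=12
x̄₂=53.840, s₂=5.647, n₂=25
s_p² = [11·5.219² + 24·5.647²]/35 = 30.4293
SE = √(s_p²·(1/12+1/25)) = 1.9373
t = (28.833−53.840)/1.9373 = -12.9083
df = 35

test statistic = -12.908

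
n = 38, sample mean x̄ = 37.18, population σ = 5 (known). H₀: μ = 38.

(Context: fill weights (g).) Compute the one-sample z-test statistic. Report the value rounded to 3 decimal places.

SE = σ/√n = 5/√38 = 0.8111
z = (x̄−μ₀)/SE = (37.18−38)/0.8111 = -1.0110

test statistic = -1.011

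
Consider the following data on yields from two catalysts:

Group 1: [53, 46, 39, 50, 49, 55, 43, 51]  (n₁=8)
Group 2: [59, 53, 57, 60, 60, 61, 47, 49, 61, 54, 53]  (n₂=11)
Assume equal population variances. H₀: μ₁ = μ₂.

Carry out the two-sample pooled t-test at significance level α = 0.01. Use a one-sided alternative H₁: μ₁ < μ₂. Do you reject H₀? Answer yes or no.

reject H₀: yes

x̄₁=48.250, s₁=5.312, n₁=8
x̄₂=55.818, s₂=4.936, n₂=11
s_p² = [7·5.312² + 10·4.936²]/17 = 25.9492
SE = √(s_p²·(1/8+1/11)) = 2.3670
t = (48.250−55.818)/2.3670 = -3.1974
df = 17
p-value (one-sided, H₁ less) = 0.00264
At α=0.01: p < α → reject H₀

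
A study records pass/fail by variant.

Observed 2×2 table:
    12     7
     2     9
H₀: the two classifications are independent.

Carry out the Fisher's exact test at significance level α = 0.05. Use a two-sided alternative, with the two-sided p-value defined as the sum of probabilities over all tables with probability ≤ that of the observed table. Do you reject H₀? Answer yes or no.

reject H₀: yes

Margins: r₁=19, r₂=11, c₁=14, c₂=16, n=30
p_obs = C(19,12)·C(11,2)/C(30,14); sum pmf over tables with pmf ≤ p_obs
p-value (two-sided) = 0.02589
At α=0.05: p < α → reject H₀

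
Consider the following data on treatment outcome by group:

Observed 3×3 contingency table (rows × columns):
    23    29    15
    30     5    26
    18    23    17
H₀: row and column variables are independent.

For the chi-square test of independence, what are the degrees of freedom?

df = (r−1)(c−1) = (3−1)·(3−1) = 4

degrees of freedom = 4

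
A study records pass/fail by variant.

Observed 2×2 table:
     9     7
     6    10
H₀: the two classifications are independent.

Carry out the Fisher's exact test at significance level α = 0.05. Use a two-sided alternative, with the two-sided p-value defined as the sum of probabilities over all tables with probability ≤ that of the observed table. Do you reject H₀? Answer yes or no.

Margins: r₁=16, r₂=16, c₁=15, c₂=17, n=32
p_obs = C(16,9)·C(16,6)/C(32,15); sum pmf over tables with pmf ≤ p_obs
p-value (two-sided) = 0.47949
At α=0.05: p ≥ α → fail to reject H₀

reject H₀: no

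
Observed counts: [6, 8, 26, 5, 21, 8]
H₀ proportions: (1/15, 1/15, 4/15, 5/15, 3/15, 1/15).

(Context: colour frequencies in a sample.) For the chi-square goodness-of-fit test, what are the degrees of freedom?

df = k − 1 = 6 − 1 = 5

degrees of freedom = 5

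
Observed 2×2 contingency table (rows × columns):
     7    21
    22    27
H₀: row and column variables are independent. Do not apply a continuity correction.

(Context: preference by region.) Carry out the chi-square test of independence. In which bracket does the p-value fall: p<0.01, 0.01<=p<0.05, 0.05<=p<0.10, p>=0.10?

p-value bracket: 0.05<=p<0.10

Row totals [28, 49], col totals [29, 48], n=77
χ² = (7−10.55)²/10.55 + (21−17.45)²/17.45 + (22−18.45)²/18.45 + (27−30.55)²/30.55 = 3.0048
df = 1
p-value (upper-tail) = 0.08302
→ bracket: 0.05<=p<0.10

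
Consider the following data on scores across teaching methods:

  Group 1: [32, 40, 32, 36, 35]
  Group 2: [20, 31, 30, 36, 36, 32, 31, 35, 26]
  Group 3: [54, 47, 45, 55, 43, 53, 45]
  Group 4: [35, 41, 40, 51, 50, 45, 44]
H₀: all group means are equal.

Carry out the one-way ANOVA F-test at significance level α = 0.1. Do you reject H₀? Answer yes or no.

Group means [35.00, 30.78, 48.86, 43.71], grand mean 39.286
SSB = Σnᵢ(x̄ᵢ−x̄)² = 1521.873; SSW = ΣΣ(x−x̄ᵢ)² = 597.841
MSB = 1521.873/3 = 507.2910; MSW = 597.841/24 = 24.9101
F = MSB/MSW = 20.3649
df = (3, 24)
p-value (upper-tail) = 0.00000
At α=0.1: p < α → reject H₀

reject H₀: yes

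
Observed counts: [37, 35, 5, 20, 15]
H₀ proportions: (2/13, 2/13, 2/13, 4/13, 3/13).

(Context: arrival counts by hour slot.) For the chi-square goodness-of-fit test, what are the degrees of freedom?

degrees of freedom = 4

df = k − 1 = 5 − 1 = 4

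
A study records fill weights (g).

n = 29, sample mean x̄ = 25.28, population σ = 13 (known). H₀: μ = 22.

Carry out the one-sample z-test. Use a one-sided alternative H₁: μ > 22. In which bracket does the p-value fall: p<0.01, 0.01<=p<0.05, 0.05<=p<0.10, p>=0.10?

SE = σ/√n = 13/√29 = 2.4140
z = (x̄−μ₀)/SE = (25.28−22)/2.4140 = 1.3587
p-value (one-sided, H₁ greater) = 0.08712
→ bracket: 0.05<=p<0.10

p-value bracket: 0.05<=p<0.10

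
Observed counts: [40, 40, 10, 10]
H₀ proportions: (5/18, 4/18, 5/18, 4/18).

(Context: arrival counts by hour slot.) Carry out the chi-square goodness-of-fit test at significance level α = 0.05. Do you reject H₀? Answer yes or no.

reject H₀: yes

n = 100; E_i = n·p_i = [27.78, 22.22, 27.78, 22.22]
χ² = (40−27.78)²/27.78 + (40−22.22)²/22.22 + (10−27.78)²/27.78 + (10−22.22)²/22.22 = 37.7000
df = 3
p-value (upper-tail) = 0.00000
At α=0.05: p < α → reject H₀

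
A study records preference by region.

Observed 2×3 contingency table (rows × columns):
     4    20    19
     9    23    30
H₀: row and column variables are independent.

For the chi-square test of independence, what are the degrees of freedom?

df = (r−1)(c−1) = (2−1)·(3−1) = 2

degrees of freedom = 2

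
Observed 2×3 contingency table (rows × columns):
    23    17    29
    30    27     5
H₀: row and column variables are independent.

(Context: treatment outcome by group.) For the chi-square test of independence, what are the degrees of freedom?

df = (r−1)(c−1) = (2−1)·(3−1) = 2

degrees of freedom = 2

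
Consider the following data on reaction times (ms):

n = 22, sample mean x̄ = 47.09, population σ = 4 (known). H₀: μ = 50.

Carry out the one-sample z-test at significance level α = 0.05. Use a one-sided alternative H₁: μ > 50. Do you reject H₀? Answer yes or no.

SE = σ/√n = 4/√22 = 0.8528
z = (x̄−μ₀)/SE = (47.09−50)/0.8528 = -3.4123
p-value (one-sided, H₁ greater) = 0.99968
At α=0.05: p ≥ α → fail to reject H₀

reject H₀: no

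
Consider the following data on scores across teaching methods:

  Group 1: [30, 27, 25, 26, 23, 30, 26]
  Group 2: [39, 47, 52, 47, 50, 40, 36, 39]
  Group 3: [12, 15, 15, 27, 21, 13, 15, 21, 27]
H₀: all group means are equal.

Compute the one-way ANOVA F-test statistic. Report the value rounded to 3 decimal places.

Group means [26.71, 43.75, 18.44], grand mean 29.292
SSB = Σnᵢ(x̄ᵢ−x̄)² = 2777.808; SSW = ΣΣ(x−x̄ᵢ)² = 553.151
MSB = 2777.808/2 = 1388.9038; MSW = 553.151/21 = 26.3405
F = MSB/MSW = 52.7288
df = (2, 21)

test statistic = 52.729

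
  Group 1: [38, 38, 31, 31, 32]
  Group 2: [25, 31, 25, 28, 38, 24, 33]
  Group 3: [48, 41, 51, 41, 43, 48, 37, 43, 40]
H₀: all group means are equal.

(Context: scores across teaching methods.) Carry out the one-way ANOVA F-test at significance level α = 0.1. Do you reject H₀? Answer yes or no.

Group means [34.00, 29.14, 43.56], grand mean 36.476
SSB = Σnᵢ(x̄ᵢ−x̄)² = 858.159; SSW = ΣΣ(x−x̄ᵢ)² = 377.079
MSB = 858.159/2 = 429.0794; MSW = 377.079/18 = 20.9489
F = MSB/MSW = 20.4822
df = (2, 18)
p-value (upper-tail) = 0.00002
At α=0.1: p < α → reject H₀

reject H₀: yes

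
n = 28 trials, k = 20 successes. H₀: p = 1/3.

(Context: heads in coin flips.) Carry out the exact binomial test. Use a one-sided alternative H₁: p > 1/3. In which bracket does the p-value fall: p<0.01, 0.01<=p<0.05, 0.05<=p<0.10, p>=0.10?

p-value bracket: p<0.01

Exact binomial: n=28, k=20, p₀=1/3=0.3333
P(X≥20) from Σ C(n,i)·p₀^i·(1−p₀)^(n−i)
p-value (one-sided, H₁ greater) = 0.00004
→ bracket: p<0.01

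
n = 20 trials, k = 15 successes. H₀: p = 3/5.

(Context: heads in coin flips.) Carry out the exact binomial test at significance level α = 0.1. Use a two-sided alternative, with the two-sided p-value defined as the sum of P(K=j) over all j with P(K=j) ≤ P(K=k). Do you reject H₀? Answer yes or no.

Exact binomial: n=20, k=15, p₀=3/5=0.6000
P(X=j) = C(n,j)·p₀^j·(1−p₀)^(n−j); p = Σ P(X=j) over j with P(X=j) ≤ P(X=15)
p-value (two-sided) = 0.25312
At α=0.1: p ≥ α → fail to reject H₀

reject H₀: no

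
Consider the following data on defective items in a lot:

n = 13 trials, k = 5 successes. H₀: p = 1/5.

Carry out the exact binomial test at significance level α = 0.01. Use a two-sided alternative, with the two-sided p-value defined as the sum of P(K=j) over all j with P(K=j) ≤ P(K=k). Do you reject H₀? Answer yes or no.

Exact binomial: n=13, k=5, p₀=1/5=0.2000
P(X=j) = C(n,j)·p₀^j·(1−p₀)^(n−j); p = Σ P(X=j) over j with P(X=j) ≤ P(X=5)
p-value (two-sided) = 0.15411
At α=0.01: p ≥ α → fail to reject H₀

reject H₀: no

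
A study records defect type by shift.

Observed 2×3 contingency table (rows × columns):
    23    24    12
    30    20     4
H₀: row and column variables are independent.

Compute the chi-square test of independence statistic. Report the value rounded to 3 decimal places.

Row totals [59, 54], col totals [53, 44, 16], n=113
χ² = (23−27.67)²/27.67 + (24−22.97)²/22.97 + (12−8.35)²/8.35 + (30−25.33)²/25.33 + (20−21.03)²/21.03 + (4−7.65)²/7.65 = 5.0769
df = 2

test statistic = 5.077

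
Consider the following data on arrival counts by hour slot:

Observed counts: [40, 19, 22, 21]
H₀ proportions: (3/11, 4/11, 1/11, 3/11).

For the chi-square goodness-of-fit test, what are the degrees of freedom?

degrees of freedom = 3

df = k − 1 = 4 − 1 = 3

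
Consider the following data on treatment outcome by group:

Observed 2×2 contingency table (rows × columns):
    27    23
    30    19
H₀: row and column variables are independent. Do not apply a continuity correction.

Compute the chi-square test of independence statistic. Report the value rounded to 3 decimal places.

test statistic = 0.529

Row totals [50, 49], col totals [57, 42], n=99
χ² = (27−28.79)²/28.79 + (23−21.21)²/21.21 + (30−28.21)²/28.21 + (19−20.79)²/20.79 = 0.5288
df = 1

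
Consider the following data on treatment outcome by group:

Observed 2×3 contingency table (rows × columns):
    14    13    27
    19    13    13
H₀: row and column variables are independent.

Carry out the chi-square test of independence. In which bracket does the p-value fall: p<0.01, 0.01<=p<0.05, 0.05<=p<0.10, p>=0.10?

p-value bracket: 0.05<=p<0.10

Row totals [54, 45], col totals [33, 26, 40], n=99
χ² = (14−18.00)²/18.00 + (13−14.18)²/14.18 + (27−21.82)²/21.82 + (19−15.00)²/15.00 + (13−11.82)²/11.82 + (13−18.18)²/18.18 = 4.8797
df = 2
p-value (upper-tail) = 0.08717
→ bracket: 0.05<=p<0.10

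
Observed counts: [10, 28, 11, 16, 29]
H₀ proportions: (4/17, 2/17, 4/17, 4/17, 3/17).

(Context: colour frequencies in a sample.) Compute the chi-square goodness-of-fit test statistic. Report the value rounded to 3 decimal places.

test statistic = 49.159

n = 94; E_i = n·p_i = [22.12, 11.06, 22.12, 22.12, 16.59]
χ² = (10−22.12)²/22.12 + (28−11.06)²/11.06 + (11−22.12)²/22.12 + (16−22.12)²/22.12 + (29−16.59)²/16.59 = 49.1587
df = 4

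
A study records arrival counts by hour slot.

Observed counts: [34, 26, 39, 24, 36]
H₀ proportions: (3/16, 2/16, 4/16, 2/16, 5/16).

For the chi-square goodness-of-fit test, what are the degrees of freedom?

df = k − 1 = 5 − 1 = 4

degrees of freedom = 4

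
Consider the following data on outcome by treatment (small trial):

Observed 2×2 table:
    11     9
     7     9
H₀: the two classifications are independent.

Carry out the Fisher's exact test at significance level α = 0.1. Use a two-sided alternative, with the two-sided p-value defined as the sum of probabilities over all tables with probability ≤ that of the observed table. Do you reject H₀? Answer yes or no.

Margins: r₁=20, r₂=16, c₁=18, c₂=18, n=36
p_obs = C(20,11)·C(16,7)/C(36,18); sum pmf over tables with pmf ≤ p_obs
p-value (two-sided) = 0.73799
At α=0.1: p ≥ α → fail to reject H₀

reject H₀: no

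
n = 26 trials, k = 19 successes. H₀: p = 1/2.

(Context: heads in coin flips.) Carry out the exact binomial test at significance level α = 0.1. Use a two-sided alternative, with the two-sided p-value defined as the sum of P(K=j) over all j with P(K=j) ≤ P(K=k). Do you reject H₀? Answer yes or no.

reject H₀: yes

Exact binomial: n=26, k=19, p₀=1/2=0.5000
P(X=j) = C(n,j)·p₀^j·(1−p₀)^(n−j); p = Σ P(X=j) over j with P(X=j) ≤ P(X=19)
p-value (two-sided) = 0.02896
At α=0.1: p < α → reject H₀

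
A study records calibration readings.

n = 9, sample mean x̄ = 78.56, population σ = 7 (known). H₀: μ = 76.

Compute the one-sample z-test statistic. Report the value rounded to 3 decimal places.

test statistic = 1.097

SE = σ/√n = 7/√9 = 2.3333
z = (x̄−μ₀)/SE = (78.56−76)/2.3333 = 1.0971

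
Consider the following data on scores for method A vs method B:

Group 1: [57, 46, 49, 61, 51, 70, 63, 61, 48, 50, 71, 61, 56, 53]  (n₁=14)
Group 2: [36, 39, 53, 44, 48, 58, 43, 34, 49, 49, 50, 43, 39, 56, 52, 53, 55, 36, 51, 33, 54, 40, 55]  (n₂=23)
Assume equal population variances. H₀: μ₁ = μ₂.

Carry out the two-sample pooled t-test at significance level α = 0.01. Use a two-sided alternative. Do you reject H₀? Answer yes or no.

reject H₀: yes

x̄₁=56.929, s₁=7.927, n₁=14
x̄₂=46.522, s₂=7.774, n₂=23
s_p² = [13·7.927² + 22·7.774²]/35 = 61.3334
SE = √(s_p²·(1/14+1/23)) = 2.6547
t = (56.929−46.522)/2.6547 = 3.9201
df = 35
p-value (two-sided) = 0.00039
At α=0.01: p < α → reject H₀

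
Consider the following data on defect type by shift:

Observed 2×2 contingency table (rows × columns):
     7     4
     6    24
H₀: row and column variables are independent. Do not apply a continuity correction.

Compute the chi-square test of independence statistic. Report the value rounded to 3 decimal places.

test statistic = 7.078

Row totals [11, 30], col totals [13, 28], n=41
χ² = (7−3.49)²/3.49 + (4−7.51)²/7.51 + (6−9.51)²/9.51 + (24−20.49)²/20.49 = 7.0777
df = 1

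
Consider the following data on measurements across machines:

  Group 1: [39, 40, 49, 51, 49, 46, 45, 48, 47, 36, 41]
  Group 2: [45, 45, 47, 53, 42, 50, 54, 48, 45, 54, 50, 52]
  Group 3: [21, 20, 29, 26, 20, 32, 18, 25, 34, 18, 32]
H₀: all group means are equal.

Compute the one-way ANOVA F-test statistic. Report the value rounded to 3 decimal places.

test statistic = 72.389

Group means [44.64, 48.75, 25.00], grand mean 39.735
SSB = Σnᵢ(x̄ᵢ−x̄)² = 3627.822; SSW = ΣΣ(x−x̄ᵢ)² = 776.795
MSB = 3627.822/2 = 1813.9111; MSW = 776.795/31 = 25.0579
F = MSB/MSW = 72.3887
df = (2, 31)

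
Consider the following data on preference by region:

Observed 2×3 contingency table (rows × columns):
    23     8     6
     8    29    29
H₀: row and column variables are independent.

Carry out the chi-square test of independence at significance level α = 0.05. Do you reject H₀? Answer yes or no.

reject H₀: yes

Row totals [37, 66], col totals [31, 37, 35], n=103
χ² = (23−11.14)²/11.14 + (8−13.29)²/13.29 + (6−12.57)²/12.57 + (8−19.86)²/19.86 + (29−23.71)²/23.71 + (29−22.43)²/22.43 = 28.3756
df = 2
p-value (upper-tail) = 0.00000
At α=0.05: p < α → reject H₀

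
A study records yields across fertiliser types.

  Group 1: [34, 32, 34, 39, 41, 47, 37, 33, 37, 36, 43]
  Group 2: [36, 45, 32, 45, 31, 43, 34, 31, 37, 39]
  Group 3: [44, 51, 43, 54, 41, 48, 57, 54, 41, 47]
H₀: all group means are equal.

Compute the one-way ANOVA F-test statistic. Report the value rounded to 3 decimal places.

Group means [37.55, 37.30, 48.00], grand mean 40.839
SSB = Σnᵢ(x̄ᵢ−x̄)² = 757.366; SSW = ΣΣ(x−x̄ᵢ)² = 788.827
MSB = 757.366/2 = 378.6831; MSW = 788.827/28 = 28.1724
F = MSB/MSW = 13.4416
df = (2, 28)

test statistic = 13.442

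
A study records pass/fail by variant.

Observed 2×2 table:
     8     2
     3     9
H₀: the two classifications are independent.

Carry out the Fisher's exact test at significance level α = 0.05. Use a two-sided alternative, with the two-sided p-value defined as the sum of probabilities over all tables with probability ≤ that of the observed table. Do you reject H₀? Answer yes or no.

reject H₀: yes

Margins: r₁=10, r₂=12, c₁=11, c₂=11, n=22
p_obs = C(10,8)·C(12,3)/C(22,11); sum pmf over tables with pmf ≤ p_obs
p-value (two-sided) = 0.02997
At α=0.05: p < α → reject H₀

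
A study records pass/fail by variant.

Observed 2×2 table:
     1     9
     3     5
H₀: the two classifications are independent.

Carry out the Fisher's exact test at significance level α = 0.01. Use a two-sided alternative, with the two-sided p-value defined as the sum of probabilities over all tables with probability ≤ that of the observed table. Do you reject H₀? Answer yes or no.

Margins: r₁=10, r₂=8, c₁=4, c₂=14, n=18
p_obs = C(10,1)·C(8,3)/C(18,4); sum pmf over tables with pmf ≤ p_obs
p-value (two-sided) = 0.27451
At α=0.01: p ≥ α → fail to reject H₀

reject H₀: no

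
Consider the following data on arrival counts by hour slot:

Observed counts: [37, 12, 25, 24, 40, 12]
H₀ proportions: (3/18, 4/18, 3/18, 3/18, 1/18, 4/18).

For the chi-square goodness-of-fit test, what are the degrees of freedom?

df = k − 1 = 6 − 1 = 5

degrees of freedom = 5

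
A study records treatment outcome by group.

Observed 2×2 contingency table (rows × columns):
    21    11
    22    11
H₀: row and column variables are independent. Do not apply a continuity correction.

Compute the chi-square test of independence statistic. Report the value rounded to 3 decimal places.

test statistic = 0.008

Row totals [32, 33], col totals [43, 22], n=65
χ² = (21−21.17)²/21.17 + (11−10.83)²/10.83 + (22−21.83)²/21.83 + (11−11.17)²/11.17 = 0.0079
df = 1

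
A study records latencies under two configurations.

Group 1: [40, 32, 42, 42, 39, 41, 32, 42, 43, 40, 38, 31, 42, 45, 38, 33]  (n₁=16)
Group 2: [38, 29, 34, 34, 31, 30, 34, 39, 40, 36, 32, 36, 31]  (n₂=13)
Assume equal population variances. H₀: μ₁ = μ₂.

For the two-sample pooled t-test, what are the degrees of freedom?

df = n₁ + n₂ − 2 = 16 + 13 − 2 = 27

degrees of freedom = 27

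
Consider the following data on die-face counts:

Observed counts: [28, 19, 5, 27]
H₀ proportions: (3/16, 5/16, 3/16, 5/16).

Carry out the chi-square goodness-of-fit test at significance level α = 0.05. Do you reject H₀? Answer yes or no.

reject H₀: yes

n = 79; E_i = n·p_i = [14.81, 24.69, 14.81, 24.69]
χ² = (28−14.81)²/14.81 + (19−24.69)²/24.69 + (5−14.81)²/14.81 + (27−24.69)²/24.69 = 19.7679
df = 3
p-value (upper-tail) = 0.00019
At α=0.05: p < α → reject H₀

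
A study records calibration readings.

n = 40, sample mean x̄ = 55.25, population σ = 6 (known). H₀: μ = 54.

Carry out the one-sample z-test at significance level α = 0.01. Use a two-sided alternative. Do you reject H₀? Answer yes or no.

SE = σ/√n = 6/√40 = 0.9487
z = (x̄−μ₀)/SE = (55.25−54)/0.9487 = 1.3176
p-value (two-sided) = 0.18763
At α=0.01: p ≥ α → fail to reject H₀

reject H₀: no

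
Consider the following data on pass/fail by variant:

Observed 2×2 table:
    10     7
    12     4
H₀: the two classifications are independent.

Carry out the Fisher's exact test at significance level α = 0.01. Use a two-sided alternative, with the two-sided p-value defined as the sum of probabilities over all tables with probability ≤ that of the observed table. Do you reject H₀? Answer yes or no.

reject H₀: no

Margins: r₁=17, r₂=16, c₁=22, c₂=11, n=33
p_obs = C(17,10)·C(16,12)/C(33,22); sum pmf over tables with pmf ≤ p_obs
p-value (two-sided) = 0.46464
At α=0.01: p ≥ α → fail to reject H₀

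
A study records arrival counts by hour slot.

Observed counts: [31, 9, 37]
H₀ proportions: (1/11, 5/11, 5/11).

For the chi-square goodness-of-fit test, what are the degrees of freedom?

degrees of freedom = 2

df = k − 1 = 3 − 1 = 2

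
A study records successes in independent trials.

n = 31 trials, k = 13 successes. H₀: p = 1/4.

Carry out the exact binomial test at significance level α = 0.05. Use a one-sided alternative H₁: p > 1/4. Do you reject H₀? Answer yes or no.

Exact binomial: n=31, k=13, p₀=1/4=0.2500
P(X≥13) from Σ C(n,i)·p₀^i·(1−p₀)^(n−i)
p-value (one-sided, H₁ greater) = 0.02886
At α=0.05: p < α → reject H₀

reject H₀: yes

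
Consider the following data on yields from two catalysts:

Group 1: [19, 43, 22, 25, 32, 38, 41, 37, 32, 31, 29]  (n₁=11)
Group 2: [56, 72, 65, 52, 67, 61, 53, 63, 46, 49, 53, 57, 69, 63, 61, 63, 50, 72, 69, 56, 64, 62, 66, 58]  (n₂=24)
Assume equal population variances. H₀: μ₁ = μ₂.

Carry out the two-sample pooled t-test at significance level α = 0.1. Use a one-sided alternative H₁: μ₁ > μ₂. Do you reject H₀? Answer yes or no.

x̄₁=31.727, s₁=7.682, n₁=11
x̄₂=60.292, s₂=7.316, n₂=24
s_p² = [10·7.682² + 23·7.316²]/33 = 55.1861
SE = √(s_p²·(1/11+1/24)) = 2.7049
t = (31.727−60.292)/2.7049 = -10.5603
df = 33
p-value (one-sided, H₁ greater) = 1.00000
At α=0.1: p ≥ α → fail to reject H₀

reject H₀: no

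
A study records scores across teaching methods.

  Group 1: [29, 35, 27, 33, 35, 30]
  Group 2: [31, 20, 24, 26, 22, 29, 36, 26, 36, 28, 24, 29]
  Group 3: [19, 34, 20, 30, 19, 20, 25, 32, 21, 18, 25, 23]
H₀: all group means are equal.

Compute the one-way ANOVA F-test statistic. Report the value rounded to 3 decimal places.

Group means [31.50, 27.58, 23.83], grand mean 26.867
SSB = Σnᵢ(x̄ᵢ−x̄)² = 245.383; SSW = ΣΣ(x−x̄ᵢ)² = 662.083
MSB = 245.383/2 = 122.6917; MSW = 662.083/27 = 24.5216
F = MSB/MSW = 5.0034
df = (2, 27)

test statistic = 5.003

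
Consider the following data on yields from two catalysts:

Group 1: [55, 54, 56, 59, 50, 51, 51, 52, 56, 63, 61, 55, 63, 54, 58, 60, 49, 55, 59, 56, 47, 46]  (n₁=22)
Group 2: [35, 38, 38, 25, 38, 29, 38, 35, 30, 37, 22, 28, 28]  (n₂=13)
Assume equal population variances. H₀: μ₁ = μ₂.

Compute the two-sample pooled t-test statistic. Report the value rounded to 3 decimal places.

x̄₁=55.000, s₁=4.791, n₁=22
x̄₂=32.385, s₂=5.620, n₂=13
s_p² = [21·4.791² + 12·5.620²]/33 = 26.0932
SE = √(s_p²·(1/22+1/13)) = 1.7870
t = (55.000−32.385)/1.7870 = 12.6558
df = 33

test statistic = 12.656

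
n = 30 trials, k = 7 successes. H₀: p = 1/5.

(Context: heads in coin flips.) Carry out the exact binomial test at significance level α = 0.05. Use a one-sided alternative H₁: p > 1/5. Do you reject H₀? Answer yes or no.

Exact binomial: n=30, k=7, p₀=1/5=0.2000
P(X≥7) from Σ C(n,i)·p₀^i·(1−p₀)^(n−i)
p-value (one-sided, H₁ greater) = 0.39303
At α=0.05: p ≥ α → fail to reject H₀

reject H₀: no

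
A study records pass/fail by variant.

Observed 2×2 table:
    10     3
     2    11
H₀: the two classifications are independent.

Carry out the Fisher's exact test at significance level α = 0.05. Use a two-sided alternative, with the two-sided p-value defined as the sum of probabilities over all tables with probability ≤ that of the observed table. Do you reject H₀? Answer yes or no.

reject H₀: yes

Margins: r₁=13, r₂=13, c₁=12, c₂=14, n=26
p_obs = C(13,10)·C(13,2)/C(26,12); sum pmf over tables with pmf ≤ p_obs
p-value (two-sided) = 0.00483
At α=0.05: p < α → reject H₀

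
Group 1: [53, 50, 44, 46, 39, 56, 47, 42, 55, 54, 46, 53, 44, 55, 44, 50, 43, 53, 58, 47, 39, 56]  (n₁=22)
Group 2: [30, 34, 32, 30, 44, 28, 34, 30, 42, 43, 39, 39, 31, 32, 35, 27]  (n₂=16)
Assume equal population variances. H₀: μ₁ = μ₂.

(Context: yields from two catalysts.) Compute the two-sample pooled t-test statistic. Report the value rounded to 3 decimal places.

test statistic = 7.761

x̄₁=48.818, s₁=5.820, n₁=22
x̄₂=34.375, s₂=5.439, n₂=16
s_p² = [21·5.820² + 15·5.439²]/36 = 32.0840
SE = √(s_p²·(1/22+1/16)) = 1.8611
t = (48.818−34.375)/1.8611 = 7.7607
df = 36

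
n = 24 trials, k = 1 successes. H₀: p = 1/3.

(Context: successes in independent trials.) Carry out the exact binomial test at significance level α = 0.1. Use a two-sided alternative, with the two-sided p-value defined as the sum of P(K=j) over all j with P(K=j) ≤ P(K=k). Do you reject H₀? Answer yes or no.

Exact binomial: n=24, k=1, p₀=1/3=0.3333
P(X=j) = C(n,j)·p₀^j·(1−p₀)^(n−j); p = Σ P(X=j) over j with P(X=j) ≤ P(X=1)
p-value (two-sided) = 0.00163
At α=0.1: p < α → reject H₀

reject H₀: yes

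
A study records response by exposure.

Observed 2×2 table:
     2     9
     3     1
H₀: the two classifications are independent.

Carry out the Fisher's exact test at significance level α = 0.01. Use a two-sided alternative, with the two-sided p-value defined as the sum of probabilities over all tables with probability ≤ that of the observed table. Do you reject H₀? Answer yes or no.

Margins: r₁=11, r₂=4, c₁=5, c₂=10, n=15
p_obs = C(11,2)·C(4,3)/C(15,5); sum pmf over tables with pmf ≤ p_obs
p-value (two-sided) = 0.07692
At α=0.01: p ≥ α → fail to reject H₀

reject H₀: no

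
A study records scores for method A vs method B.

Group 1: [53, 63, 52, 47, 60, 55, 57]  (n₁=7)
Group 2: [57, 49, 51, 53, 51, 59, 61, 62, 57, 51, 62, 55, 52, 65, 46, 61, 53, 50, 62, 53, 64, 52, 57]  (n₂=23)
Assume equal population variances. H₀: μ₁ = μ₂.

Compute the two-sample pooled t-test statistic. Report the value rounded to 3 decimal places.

test statistic = -0.215

x̄₁=55.286, s₁=5.314, n₁=7
x̄₂=55.783, s₂=5.368, n₂=23
s_p² = [6·5.314² + 22·5.368²]/28 = 28.6908
SE = √(s_p²·(1/7+1/23)) = 2.3122
t = (55.286−55.783)/2.3122 = -0.2149
df = 28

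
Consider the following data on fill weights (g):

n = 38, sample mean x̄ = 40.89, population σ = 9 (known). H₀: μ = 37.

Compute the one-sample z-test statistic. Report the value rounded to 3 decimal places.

test statistic = 2.664

SE = σ/√n = 9/√38 = 1.4600
z = (x̄−μ₀)/SE = (40.89−37)/1.4600 = 2.6644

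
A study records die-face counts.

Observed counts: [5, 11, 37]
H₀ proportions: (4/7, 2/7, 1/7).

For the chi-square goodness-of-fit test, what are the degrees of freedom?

degrees of freedom = 2

df = k − 1 = 3 − 1 = 2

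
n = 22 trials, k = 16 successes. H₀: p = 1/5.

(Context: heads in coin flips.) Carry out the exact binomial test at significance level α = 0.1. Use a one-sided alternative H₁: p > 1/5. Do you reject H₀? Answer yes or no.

reject H₀: yes

Exact binomial: n=22, k=16, p₀=1/5=0.2000
P(X≥16) from Σ C(n,i)·p₀^i·(1−p₀)^(n−i)
p-value (one-sided, H₁ greater) = 0.00000
At α=0.1: p < α → reject H₀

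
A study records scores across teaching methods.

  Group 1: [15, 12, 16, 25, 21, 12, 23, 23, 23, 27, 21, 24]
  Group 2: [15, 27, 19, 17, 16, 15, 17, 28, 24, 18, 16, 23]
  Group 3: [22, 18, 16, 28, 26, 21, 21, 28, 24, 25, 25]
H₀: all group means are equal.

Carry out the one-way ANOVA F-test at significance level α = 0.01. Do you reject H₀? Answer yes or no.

Group means [20.17, 19.58, 23.09], grand mean 20.886
SSB = Σnᵢ(x̄ᵢ−x̄)² = 80.050; SSW = ΣΣ(x−x̄ᵢ)² = 679.492
MSB = 80.050/2 = 40.0252; MSW = 679.492/32 = 21.2341
F = MSB/MSW = 1.8849
df = (2, 32)
p-value (upper-tail) = 0.16831
At α=0.01: p ≥ α → fail to reject H₀

reject H₀: no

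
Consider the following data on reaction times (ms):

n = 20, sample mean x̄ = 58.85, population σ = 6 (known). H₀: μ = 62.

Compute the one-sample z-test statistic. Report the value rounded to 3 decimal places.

SE = σ/√n = 6/√20 = 1.3416
z = (x̄−μ₀)/SE = (58.85−62)/1.3416 = -2.3479

test statistic = -2.348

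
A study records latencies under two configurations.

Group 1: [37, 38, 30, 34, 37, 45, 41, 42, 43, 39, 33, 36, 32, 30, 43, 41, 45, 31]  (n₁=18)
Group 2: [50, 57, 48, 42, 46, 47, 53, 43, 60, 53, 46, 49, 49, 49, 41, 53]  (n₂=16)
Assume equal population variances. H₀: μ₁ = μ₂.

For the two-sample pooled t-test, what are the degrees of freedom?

degrees of freedom = 32

df = n₁ + n₂ − 2 = 18 + 16 − 2 = 32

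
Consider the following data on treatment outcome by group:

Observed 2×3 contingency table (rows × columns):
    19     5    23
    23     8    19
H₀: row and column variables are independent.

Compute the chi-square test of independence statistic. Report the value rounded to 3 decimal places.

Row totals [47, 50], col totals [42, 13, 42], n=97
χ² = (19−20.35)²/20.35 + (5−6.30)²/6.30 + (23−20.35)²/20.35 + (23−21.65)²/21.65 + (8−6.70)²/6.70 + (19−21.65)²/21.65 = 1.3627
df = 2

test statistic = 1.363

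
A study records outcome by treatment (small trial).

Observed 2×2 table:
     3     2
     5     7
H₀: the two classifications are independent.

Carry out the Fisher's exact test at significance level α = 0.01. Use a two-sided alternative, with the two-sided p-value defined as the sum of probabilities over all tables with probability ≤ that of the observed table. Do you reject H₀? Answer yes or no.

reject H₀: no

Margins: r₁=5, r₂=12, c₁=8, c₂=9, n=17
p_obs = C(5,3)·C(12,5)/C(17,8); sum pmf over tables with pmf ≤ p_obs
p-value (two-sided) = 0.61991
At α=0.01: p ≥ α → fail to reject H₀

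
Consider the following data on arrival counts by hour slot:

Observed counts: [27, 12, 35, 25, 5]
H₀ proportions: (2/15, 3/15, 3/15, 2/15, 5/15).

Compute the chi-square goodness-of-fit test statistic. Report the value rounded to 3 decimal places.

n = 104; E_i = n·p_i = [13.87, 20.80, 20.80, 13.87, 34.67]
χ² = (27−13.87)²/13.87 + (12−20.80)²/20.80 + (35−20.80)²/20.80 + (25−13.87)²/13.87 + (5−34.67)²/34.67 = 60.1827
df = 4

test statistic = 60.183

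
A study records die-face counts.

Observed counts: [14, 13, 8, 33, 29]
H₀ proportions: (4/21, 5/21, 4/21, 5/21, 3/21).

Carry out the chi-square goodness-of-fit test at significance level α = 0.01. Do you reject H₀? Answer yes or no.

n = 97; E_i = n·p_i = [18.48, 23.10, 18.48, 23.10, 13.86]
χ² = (14−18.48)²/18.48 + (13−23.10)²/23.10 + (8−18.48)²/18.48 + (33−23.10)²/23.10 + (29−13.86)²/13.86 = 32.2330
df = 4
p-value (upper-tail) = 0.00000
At α=0.01: p < α → reject H₀

reject H₀: yes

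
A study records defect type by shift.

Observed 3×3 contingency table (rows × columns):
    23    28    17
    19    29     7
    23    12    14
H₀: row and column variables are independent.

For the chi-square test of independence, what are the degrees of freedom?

degrees of freedom = 4

df = (r−1)(c−1) = (3−1)·(3−1) = 4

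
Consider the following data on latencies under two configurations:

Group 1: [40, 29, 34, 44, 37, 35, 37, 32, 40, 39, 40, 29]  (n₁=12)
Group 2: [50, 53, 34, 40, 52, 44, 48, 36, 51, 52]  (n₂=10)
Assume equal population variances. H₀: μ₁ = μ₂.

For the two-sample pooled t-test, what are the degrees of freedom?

degrees of freedom = 20

df = n₁ + n₂ − 2 = 12 + 10 − 2 = 20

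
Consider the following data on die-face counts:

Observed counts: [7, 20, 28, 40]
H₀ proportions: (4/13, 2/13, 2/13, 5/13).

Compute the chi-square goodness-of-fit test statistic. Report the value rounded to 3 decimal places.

test statistic = 31.476

n = 95; E_i = n·p_i = [29.23, 14.62, 14.62, 36.54]
χ² = (7−29.23)²/29.23 + (20−14.62)²/14.62 + (28−14.62)²/14.62 + (40−36.54)²/36.54 = 31.4763
df = 3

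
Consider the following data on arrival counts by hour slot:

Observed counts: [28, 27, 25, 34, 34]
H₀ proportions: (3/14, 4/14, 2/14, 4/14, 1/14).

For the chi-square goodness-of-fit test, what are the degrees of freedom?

df = k − 1 = 5 − 1 = 4

degrees of freedom = 4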